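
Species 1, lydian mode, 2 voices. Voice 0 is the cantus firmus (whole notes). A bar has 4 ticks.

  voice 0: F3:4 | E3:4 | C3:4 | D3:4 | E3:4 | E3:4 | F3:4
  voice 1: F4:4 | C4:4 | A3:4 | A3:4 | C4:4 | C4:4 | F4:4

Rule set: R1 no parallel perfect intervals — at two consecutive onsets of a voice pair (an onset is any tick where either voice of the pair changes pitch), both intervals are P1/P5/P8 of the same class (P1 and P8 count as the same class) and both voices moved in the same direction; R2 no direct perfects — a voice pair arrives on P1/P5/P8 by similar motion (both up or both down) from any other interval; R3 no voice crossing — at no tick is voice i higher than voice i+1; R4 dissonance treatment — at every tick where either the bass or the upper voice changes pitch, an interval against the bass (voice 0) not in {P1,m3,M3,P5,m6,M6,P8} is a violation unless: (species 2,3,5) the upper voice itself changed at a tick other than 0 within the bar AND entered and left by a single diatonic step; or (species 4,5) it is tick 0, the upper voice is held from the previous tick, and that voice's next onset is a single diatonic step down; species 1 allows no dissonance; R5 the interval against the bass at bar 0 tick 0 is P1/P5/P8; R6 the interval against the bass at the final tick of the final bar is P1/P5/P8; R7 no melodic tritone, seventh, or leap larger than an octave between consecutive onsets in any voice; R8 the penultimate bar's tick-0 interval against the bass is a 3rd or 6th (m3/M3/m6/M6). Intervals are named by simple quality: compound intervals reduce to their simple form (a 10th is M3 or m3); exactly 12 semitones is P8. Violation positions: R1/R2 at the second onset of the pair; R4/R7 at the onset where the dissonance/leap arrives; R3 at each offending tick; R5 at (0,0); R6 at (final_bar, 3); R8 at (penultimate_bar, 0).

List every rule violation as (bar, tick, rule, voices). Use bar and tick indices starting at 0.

bar 0: v0=F3 v1=F4 downbeat P8
bar 1: v0=E3 v1=C4 downbeat m6
bar 2: v0=C3 v1=A3 downbeat M6
bar 3: v0=D3 v1=A3 downbeat P5
bar 4: v0=E3 v1=C4 downbeat m6
bar 5: v0=E3 v1=C4 downbeat m6
bar 6: v0=F3 v1=F4 downbeat P8
  -> R2 @ bar 6 tick 0 v(0, 1): E3/C4 m6 -> F3/F4 P8 similar

(6, 0, R2, (0, 1))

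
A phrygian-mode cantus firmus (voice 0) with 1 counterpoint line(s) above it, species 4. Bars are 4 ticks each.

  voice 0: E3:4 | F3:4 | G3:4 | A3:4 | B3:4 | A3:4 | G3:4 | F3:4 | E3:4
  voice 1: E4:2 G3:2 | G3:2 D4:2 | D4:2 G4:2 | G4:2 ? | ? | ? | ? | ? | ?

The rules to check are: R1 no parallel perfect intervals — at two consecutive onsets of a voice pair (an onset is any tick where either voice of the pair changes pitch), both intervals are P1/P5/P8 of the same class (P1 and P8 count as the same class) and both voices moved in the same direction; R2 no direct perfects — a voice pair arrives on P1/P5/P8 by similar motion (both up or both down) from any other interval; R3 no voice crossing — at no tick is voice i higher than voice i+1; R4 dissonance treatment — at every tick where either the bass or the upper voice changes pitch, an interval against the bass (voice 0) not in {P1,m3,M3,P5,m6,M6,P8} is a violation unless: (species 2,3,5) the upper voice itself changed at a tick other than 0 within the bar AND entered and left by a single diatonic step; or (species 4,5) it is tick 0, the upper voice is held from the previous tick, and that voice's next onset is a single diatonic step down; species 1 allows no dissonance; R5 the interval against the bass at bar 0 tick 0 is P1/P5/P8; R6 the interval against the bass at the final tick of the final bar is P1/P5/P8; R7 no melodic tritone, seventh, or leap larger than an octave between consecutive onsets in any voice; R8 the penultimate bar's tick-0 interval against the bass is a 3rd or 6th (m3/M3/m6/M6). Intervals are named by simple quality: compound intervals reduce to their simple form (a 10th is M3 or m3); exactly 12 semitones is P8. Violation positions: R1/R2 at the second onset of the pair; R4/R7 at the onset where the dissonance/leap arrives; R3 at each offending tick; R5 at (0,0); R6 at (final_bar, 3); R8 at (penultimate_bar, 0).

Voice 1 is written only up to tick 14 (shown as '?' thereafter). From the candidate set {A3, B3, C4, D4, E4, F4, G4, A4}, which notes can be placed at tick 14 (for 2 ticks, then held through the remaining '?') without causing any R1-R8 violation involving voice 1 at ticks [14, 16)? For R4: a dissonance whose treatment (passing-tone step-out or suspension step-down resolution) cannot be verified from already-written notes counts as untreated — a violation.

A3: violates R7
B3: violates R4
C4: legal
D4: violates R4
E4: legal
F4: legal
G4: legal
A4: legal

{A4, C4, E4, F4, G4}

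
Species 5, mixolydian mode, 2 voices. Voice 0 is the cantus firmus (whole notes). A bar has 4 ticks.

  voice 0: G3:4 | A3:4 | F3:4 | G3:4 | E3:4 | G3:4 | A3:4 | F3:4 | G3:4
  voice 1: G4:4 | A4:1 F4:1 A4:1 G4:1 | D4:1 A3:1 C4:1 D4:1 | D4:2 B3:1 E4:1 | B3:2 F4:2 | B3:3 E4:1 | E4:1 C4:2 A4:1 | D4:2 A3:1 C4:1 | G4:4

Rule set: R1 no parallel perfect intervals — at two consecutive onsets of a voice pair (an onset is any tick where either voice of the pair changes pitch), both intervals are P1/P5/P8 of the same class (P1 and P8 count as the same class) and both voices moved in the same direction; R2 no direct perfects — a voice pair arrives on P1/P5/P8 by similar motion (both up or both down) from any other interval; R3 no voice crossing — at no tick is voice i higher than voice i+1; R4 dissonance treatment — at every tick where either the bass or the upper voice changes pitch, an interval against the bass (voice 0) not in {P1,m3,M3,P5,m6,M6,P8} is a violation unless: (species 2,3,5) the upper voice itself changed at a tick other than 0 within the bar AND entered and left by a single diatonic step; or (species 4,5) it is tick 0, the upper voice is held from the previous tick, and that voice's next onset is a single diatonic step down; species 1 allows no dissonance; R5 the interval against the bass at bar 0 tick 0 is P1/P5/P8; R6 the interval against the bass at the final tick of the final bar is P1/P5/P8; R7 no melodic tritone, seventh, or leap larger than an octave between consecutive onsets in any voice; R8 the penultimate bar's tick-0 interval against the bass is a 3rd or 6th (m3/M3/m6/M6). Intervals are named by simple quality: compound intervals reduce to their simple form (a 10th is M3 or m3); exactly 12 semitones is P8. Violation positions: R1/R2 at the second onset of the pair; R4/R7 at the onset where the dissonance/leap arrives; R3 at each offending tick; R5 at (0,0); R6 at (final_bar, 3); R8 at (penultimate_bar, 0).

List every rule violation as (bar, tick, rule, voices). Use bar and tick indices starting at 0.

bar 0: v0=G3 v1=G4 downbeat P8
bar 1: v0=A3 v1=A4 downbeat P8
bar 2: v0=F3 v1=D4 downbeat M6
bar 3: v0=G3 v1=D4 downbeat P5
bar 4: v0=E3 v1=B3 downbeat P5
bar 5: v0=G3 v1=B3 downbeat M3
bar 6: v0=A3 v1=E4 downbeat P5
bar 7: v0=F3 v1=D4 downbeat M6
bar 8: v0=G3 v1=G4 downbeat P8
  -> R1 @ bar 1 tick 0 v(0, 1): G3/G4 P8 -> A3/A4 P8 similar
  -> R4 @ bar 1 tick 3 v(0, 1): A3/G4 m7 untreated
  -> R2 @ bar 4 tick 0 v(0, 1): G3/E4 M6 -> E3/B3 P5 similar
  -> R4 @ bar 4 tick 2 v(0, 1): E3/F4 m2 untreated
  -> R7 @ bar 4 tick 2 v(1,): B3->F4 leap 6st
  -> R7 @ bar 5 tick 0 v(1,): F4->B3 leap 6st
  -> R2 @ bar 8 tick 0 v(0, 1): F3/C4 P5 -> G3/G4 P8 similar

(1, 0, R1, (0, 1))
(1, 3, R4, (0, 1))
(4, 0, R2, (0, 1))
(4, 2, R4, (0, 1))
(4, 2, R7, (1,))
(5, 0, R7, (1,))
(8, 0, R2, (0, 1))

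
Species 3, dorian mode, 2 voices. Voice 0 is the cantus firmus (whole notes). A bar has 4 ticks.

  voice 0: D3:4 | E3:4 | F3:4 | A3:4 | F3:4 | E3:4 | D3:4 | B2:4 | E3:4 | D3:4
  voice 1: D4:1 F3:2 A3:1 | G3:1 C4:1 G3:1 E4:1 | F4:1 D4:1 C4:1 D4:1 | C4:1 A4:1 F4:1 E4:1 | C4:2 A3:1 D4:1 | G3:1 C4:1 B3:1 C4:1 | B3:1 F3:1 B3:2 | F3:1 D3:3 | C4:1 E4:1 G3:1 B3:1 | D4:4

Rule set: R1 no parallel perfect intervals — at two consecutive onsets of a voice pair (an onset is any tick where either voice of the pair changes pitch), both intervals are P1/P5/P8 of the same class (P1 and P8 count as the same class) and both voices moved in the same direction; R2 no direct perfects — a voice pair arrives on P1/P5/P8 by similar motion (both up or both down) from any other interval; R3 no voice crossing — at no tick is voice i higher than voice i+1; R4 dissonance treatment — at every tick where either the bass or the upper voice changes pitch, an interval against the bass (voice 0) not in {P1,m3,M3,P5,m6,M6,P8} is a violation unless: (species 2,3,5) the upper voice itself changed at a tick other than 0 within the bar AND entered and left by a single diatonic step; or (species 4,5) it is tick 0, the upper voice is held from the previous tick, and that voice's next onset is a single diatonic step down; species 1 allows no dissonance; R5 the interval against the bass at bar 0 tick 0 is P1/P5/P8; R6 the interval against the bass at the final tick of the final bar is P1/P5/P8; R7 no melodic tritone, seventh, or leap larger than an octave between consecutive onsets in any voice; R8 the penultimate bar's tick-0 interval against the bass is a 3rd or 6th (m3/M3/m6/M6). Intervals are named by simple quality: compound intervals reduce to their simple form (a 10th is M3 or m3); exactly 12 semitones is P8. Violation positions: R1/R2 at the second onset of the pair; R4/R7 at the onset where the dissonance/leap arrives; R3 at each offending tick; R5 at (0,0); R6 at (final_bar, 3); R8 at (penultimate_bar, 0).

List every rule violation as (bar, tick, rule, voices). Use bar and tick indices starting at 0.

(2, 0, R1, (0, 1))
(4, 0, R1, (0, 1))
(6, 1, R7, (1,))
(6, 2, R7, (1,))
(7, 0, R4, (0, 1))
(7, 0, R7, (1,))
(8, 0, R7, (1,))

bar 0: v0=D3 v1=D4 downbeat P8
bar 1: v0=E3 v1=G3 downbeat m3
bar 2: v0=F3 v1=F4 downbeat P8
bar 3: v0=A3 v1=C4 downbeat m3
bar 4: v0=F3 v1=C4 downbeat P5
bar 5: v0=E3 v1=G3 downbeat m3
bar 6: v0=D3 v1=B3 downbeat M6
bar 7: v0=B2 v1=F3 downbeat TT
bar 8: v0=E3 v1=C4 downbeat m6
bar 9: v0=D3 v1=D4 downbeat P8
  -> R1 @ bar 2 tick 0 v(0, 1): E3/E4 P8 -> F3/F4 P8 similar
  -> R1 @ bar 4 tick 0 v(0, 1): A3/E4 P5 -> F3/C4 P5 similar
  -> R7 @ bar 6 tick 1 v(1,): B3->F3 leap 6st
  -> R7 @ bar 6 tick 2 v(1,): F3->B3 leap 6st
  -> R4 @ bar 7 tick 0 v(0, 1): B2/F3 TT untreated
  -> R7 @ bar 7 tick 0 v(1,): B3->F3 leap 6st
  -> R7 @ bar 8 tick 0 v(1,): D3->C4 leap 10st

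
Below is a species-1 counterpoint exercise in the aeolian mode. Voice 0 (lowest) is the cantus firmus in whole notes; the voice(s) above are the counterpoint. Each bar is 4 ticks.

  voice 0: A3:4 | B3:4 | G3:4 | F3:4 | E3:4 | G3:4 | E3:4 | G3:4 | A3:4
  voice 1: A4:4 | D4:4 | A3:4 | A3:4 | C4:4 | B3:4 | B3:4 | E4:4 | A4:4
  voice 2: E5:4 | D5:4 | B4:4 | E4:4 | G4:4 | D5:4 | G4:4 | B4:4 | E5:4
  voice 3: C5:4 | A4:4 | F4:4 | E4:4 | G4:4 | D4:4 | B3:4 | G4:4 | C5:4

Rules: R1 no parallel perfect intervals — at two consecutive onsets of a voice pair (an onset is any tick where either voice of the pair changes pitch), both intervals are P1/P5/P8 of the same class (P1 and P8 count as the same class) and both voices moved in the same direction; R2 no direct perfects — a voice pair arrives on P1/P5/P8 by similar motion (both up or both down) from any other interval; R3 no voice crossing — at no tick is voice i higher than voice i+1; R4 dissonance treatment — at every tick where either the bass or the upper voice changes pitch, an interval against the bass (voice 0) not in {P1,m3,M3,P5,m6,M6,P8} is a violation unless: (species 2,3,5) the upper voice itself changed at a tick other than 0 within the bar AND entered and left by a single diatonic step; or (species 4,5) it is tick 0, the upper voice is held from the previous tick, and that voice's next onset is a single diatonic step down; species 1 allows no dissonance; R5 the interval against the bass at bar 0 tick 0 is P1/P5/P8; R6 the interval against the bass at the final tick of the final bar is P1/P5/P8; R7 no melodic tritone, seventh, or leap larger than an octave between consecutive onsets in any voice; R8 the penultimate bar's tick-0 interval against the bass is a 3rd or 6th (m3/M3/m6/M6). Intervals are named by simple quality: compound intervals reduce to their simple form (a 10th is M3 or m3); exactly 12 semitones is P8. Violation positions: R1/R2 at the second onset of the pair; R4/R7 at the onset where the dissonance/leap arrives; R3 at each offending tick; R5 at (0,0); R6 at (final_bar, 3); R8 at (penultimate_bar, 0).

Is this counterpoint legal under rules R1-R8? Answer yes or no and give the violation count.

bar 0: v0=A3 v1=A4 v2=E5 v3=C5 (m3)
bar 1: v0=B3 v1=D4 v2=D5 v3=A4 (m7)
bar 2: v0=G3 v1=A3 v2=B4 v3=F4 (m7)
bar 3: v0=F3 v1=A3 v2=E4 v3=E4 (M7)
bar 4: v0=E3 v1=C4 v2=G4 v3=G4 (m3)
bar 5: v0=G3 v1=B3 v2=D5 v3=D4 (P5)
bar 6: v0=E3 v1=B3 v2=G4 v3=B3 (P5)
bar 7: v0=G3 v1=E4 v2=B4 v3=G4 (P8)
bar 8: v0=A3 v1=A4 v2=E5 v3=C5 (m3)
  R3 @ bar0.0: E5 above C5
  R5 @ bar0.0: opens on m3
  R3 @ bar0.1: E5 above C5
  R3 @ bar0.2: E5 above C5
  R3 @ bar0.3: E5 above C5
  R2 @ bar1.0: A4/E5 P5 -> D4/D5 P8 similar
  R2 @ bar1.0: A4/C5 m3 -> D4/A4 P5 similar
  R3 @ bar1.0: D5 above A4
  R4 @ bar1.0: B3/A4 m7 untreated
  R3 @ bar1.1: D5 above A4
  R3 @ bar1.2: D5 above A4
  R3 @ bar1.3: D5 above A4
  R3 @ bar2.0: B4 above F4
  R4 @ bar2.0: G3/A3 M2 untreated
  R4 @ bar2.0: G3/F4 m7 untreated
  R3 @ bar2.1: B4 above F4
  R3 @ bar2.2: B4 above F4
  R3 @ bar2.3: B4 above F4
  R2 @ bar3.0: B4/F4 TT -> E4/E4 P1 similar
  R4 @ bar3.0: F3/E4 M7 untreated
  R4 @ bar3.0: F3/E4 M7 untreated
  R1 @ bar4.0: A3/E4 P5 -> C4/G4 P5 similar
  R1 @ bar4.0: A3/E4 P5 -> C4/G4 P5 similar
  R1 @ bar4.0: E4/E4 P1 -> G4/G4 P1 similar
  R2 @ bar5.0: E3/G4 m3 -> G3/D5 P5 similar
  R3 @ bar5.0: D5 above D4
  R3 @ bar5.1: D5 above D4
  R3 @ bar5.2: D5 above D4
  R3 @ bar5.3: D5 above D4
  R1 @ bar6.0: G3/D4 P5 -> E3/B3 P5 similar
  R3 @ bar6.0: G4 above B3
  R3 @ bar6.1: G4 above B3
  R3 @ bar6.2: G4 above B3
  R3 @ bar6.3: G4 above B3
  R2 @ bar7.0: E3/B3 P5 -> G3/G4 P8 similar
  R2 @ bar7.0: B3/G4 m6 -> E4/B4 P5 similar
  R3 @ bar7.0: B4 above G4
  R8 @ bar7.0: penult P8 not 3rd/6th
  R3 @ bar7.1: B4 above G4
  R3 @ bar7.2: B4 above G4
  R3 @ bar7.3: B4 above G4
  R1 @ bar8.0: E4/B4 P5 -> A4/E5 P5 similar
  R2 @ bar8.0: G3/E4 M6 -> A3/A4 P8 similar
  R2 @ bar8.0: G3/B4 M3 -> A3/E5 P5 similar
  R3 @ bar8.0: E5 above C5
  R3 @ bar8.1: E5 above C5
  R3 @ bar8.2: E5 above C5
  R3 @ bar8.3: E5 above C5
  R6 @ bar8.3: closes on m3

No (49 violations)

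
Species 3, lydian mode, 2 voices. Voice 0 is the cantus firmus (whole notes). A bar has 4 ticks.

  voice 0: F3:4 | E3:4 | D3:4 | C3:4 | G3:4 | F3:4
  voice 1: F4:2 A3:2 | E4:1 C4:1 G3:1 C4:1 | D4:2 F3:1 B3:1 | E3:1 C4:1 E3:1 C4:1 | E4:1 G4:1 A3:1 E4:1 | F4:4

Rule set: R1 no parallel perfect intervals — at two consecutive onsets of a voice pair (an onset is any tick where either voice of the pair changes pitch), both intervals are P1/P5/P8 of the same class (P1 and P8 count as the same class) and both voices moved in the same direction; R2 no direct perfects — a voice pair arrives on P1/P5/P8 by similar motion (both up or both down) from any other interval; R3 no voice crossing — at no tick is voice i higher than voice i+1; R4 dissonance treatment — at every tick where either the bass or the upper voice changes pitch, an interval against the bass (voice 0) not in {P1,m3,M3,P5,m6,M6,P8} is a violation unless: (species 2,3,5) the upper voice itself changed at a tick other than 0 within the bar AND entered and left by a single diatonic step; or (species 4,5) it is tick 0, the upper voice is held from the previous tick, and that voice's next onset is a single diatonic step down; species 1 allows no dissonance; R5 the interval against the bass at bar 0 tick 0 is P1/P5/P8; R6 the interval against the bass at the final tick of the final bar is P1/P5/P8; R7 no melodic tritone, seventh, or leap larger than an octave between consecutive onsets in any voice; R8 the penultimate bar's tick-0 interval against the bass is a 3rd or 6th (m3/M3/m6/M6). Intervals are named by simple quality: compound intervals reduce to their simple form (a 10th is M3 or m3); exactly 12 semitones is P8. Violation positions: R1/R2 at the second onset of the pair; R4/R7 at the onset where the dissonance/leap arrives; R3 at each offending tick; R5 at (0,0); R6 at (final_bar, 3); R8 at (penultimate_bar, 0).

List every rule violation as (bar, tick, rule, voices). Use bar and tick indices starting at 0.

bar 0: v0=F3 v1=F4 downbeat P8
bar 1: v0=E3 v1=E4 downbeat P8
bar 2: v0=D3 v1=D4 downbeat P8
bar 3: v0=C3 v1=E3 downbeat M3
bar 4: v0=G3 v1=E4 downbeat M6
bar 5: v0=F3 v1=F4 downbeat P8
  -> R7 @ bar 2 tick 3 v(1,): F3->B3 leap 6st
  -> R4 @ bar 4 tick 2 v(0, 1): G3/A3 M2 untreated
  -> R7 @ bar 4 tick 2 v(1,): G4->A3 leap 10st

(2, 3, R7, (1,))
(4, 2, R4, (0, 1))
(4, 2, R7, (1,))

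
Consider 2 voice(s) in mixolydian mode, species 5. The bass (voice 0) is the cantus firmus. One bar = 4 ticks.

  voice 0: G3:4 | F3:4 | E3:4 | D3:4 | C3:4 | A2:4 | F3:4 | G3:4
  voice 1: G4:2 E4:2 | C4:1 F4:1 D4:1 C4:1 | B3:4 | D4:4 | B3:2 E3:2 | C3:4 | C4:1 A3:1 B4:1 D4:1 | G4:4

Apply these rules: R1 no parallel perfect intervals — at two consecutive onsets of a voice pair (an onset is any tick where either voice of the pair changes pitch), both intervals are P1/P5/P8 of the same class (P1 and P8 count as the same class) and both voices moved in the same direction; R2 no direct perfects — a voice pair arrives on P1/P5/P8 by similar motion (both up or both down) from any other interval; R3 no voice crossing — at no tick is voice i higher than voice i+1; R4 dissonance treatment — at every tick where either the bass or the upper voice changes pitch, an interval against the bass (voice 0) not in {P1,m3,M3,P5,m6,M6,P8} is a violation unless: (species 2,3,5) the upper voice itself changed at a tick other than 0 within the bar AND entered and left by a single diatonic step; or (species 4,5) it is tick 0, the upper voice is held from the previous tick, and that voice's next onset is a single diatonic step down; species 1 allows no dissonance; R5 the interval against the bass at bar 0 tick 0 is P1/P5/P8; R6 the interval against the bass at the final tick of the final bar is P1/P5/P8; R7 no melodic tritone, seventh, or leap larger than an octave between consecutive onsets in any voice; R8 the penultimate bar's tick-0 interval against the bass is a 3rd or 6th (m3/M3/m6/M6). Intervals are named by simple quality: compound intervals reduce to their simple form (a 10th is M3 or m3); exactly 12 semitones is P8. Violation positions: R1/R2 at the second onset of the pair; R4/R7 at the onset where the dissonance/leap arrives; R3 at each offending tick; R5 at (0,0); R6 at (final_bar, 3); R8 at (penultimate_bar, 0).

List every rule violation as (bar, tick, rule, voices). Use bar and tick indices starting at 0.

(1, 0, R2, (0, 1))
(2, 0, R1, (0, 1))
(4, 0, R4, (0, 1))
(6, 0, R2, (0, 1))
(6, 0, R8, (0, 1))
(6, 2, R4, (0, 1))
(6, 2, R7, (1,))
(7, 0, R2, (0, 1))

bar 0: v0=G3 v1=G4 downbeat P8
bar 1: v0=F3 v1=C4 downbeat P5
bar 2: v0=E3 v1=B3 downbeat P5
bar 3: v0=D3 v1=D4 downbeat P8
bar 4: v0=C3 v1=B3 downbeat M7
bar 5: v0=A2 v1=C3 downbeat m3
bar 6: v0=F3 v1=C4 downbeat P5
bar 7: v0=G3 v1=G4 downbeat P8
  -> R2 @ bar 1 tick 0 v(0, 1): G3/E4 M6 -> F3/C4 P5 similar
  -> R1 @ bar 2 tick 0 v(0, 1): F3/C4 P5 -> E3/B3 P5 similar
  -> R4 @ bar 4 tick 0 v(0, 1): C3/B3 M7 untreated
  -> R2 @ bar 6 tick 0 v(0, 1): A2/C3 m3 -> F3/C4 P5 similar
  -> R8 @ bar 6 tick 0 v(0, 1): penult P5 not 3rd/6th
  -> R4 @ bar 6 tick 2 v(0, 1): F3/B4 TT untreated
  -> R7 @ bar 6 tick 2 v(1,): A3->B4 leap 14st
  -> R2 @ bar 7 tick 0 v(0, 1): F3/D4 M6 -> G3/G4 P8 similar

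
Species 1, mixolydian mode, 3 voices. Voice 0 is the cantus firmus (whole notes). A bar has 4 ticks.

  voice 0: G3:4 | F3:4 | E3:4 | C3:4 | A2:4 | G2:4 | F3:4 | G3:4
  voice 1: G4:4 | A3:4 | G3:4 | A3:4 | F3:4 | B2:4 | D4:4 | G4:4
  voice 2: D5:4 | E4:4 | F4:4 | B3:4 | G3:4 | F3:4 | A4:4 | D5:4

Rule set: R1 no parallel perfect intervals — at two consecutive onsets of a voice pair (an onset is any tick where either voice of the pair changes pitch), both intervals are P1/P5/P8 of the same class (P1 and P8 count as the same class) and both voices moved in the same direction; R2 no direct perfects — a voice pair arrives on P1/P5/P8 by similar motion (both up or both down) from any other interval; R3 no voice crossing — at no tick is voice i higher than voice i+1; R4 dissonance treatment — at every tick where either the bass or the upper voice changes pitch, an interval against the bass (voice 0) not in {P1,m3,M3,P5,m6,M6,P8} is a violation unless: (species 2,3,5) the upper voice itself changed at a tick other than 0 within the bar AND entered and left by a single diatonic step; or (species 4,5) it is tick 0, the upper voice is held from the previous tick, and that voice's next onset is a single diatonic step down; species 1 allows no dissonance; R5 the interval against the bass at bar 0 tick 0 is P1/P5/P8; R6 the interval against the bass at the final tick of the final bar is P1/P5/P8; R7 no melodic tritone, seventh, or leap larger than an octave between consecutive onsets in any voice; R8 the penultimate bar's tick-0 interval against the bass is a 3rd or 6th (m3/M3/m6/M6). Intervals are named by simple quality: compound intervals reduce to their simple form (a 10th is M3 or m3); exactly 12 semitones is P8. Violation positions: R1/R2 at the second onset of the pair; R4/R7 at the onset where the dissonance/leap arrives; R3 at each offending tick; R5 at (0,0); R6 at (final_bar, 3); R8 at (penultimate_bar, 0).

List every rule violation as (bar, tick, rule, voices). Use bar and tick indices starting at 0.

(1, 0, R1, (1, 2))
(1, 0, R4, (0, 2))
(1, 0, R7, (1,))
(1, 0, R7, (2,))
(2, 0, R4, (0, 2))
(3, 0, R4, (0, 2))
(3, 0, R7, (2,))
(4, 0, R4, (0, 2))
(5, 0, R4, (0, 2))
(5, 0, R7, (1,))
(6, 0, R2, (1, 2))
(6, 0, R7, (0,))
(6, 0, R7, (1,))
(6, 0, R7, (2,))
(7, 0, R1, (1, 2))
(7, 0, R2, (0, 1))
(7, 0, R2, (0, 2))

bar 0: v0=G3 v1=G4 v2=D5 downbeat P5
bar 1: v0=F3 v1=A3 v2=E4 downbeat M7
bar 2: v0=E3 v1=G3 v2=F4 downbeat m2
bar 3: v0=C3 v1=A3 v2=B3 downbeat M7
bar 4: v0=A2 v1=F3 v2=G3 downbeat m7
bar 5: v0=G2 v1=B2 v2=F3 downbeat m7
bar 6: v0=F3 v1=D4 v2=A4 downbeat M3
bar 7: v0=G3 v1=G4 v2=D5 downbeat P5
  -> R1 @ bar 1 tick 0 v(1, 2): G4/D5 P5 -> A3/E4 P5 similar
  -> R4 @ bar 1 tick 0 v(0, 2): F3/E4 M7 untreated
  -> R7 @ bar 1 tick 0 v(1,): G4->A3 leap 10st
  -> R7 @ bar 1 tick 0 v(2,): D5->E4 leap 10st
  -> R4 @ bar 2 tick 0 v(0, 2): E3/F4 m2 untreated
  -> R4 @ bar 3 tick 0 v(0, 2): C3/B3 M7 untreated
  -> R7 @ bar 3 tick 0 v(2,): F4->B3 leap 6st
  -> R4 @ bar 4 tick 0 v(0, 2): A2/G3 m7 untreated
  -> R4 @ bar 5 tick 0 v(0, 2): G2/F3 m7 untreated
  -> R7 @ bar 5 tick 0 v(1,): F3->B2 leap 6st
  -> R2 @ bar 6 tick 0 v(1, 2): B2/F3 TT -> D4/A4 P5 similar
  -> R7 @ bar 6 tick 0 v(0,): G2->F3 leap 10st
  -> R7 @ bar 6 tick 0 v(1,): B2->D4 leap 15st
  -> R7 @ bar 6 tick 0 v(2,): F3->A4 leap 16st
  -> R1 @ bar 7 tick 0 v(1, 2): D4/A4 P5 -> G4/D5 P5 similar
  -> R2 @ bar 7 tick 0 v(0, 1): F3/D4 M6 -> G3/G4 P8 similar
  -> R2 @ bar 7 tick 0 v(0, 2): F3/A4 M3 -> G3/D5 P5 similar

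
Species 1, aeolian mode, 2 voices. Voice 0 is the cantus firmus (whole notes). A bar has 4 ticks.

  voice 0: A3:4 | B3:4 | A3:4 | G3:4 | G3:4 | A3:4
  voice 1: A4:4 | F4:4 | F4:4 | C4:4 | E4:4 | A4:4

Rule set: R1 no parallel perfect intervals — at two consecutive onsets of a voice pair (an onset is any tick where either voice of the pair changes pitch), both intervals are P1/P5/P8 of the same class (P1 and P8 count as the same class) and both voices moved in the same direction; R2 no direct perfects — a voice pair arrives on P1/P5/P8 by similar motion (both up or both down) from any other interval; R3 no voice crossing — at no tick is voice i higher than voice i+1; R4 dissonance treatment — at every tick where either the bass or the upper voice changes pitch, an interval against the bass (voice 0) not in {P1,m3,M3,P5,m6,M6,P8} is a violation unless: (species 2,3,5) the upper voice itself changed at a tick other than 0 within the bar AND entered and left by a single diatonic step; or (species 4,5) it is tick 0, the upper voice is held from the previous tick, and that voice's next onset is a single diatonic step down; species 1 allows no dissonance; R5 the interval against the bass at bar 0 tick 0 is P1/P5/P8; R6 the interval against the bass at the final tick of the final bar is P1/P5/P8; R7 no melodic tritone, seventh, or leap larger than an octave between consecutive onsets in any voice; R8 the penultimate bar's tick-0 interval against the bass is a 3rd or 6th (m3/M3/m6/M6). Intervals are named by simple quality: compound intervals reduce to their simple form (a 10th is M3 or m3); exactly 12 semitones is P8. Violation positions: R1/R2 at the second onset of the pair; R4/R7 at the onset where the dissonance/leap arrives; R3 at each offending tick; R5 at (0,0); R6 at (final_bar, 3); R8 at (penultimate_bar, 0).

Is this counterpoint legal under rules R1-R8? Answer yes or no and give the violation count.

No (3 violations)

bar 0: v0=A3 v1=A4 (P8)
bar 1: v0=B3 v1=F4 (TT)
bar 2: v0=A3 v1=F4 (m6)
bar 3: v0=G3 v1=C4 (P4)
bar 4: v0=G3 v1=E4 (M6)
bar 5: v0=A3 v1=A4 (P8)
  R4 @ bar1.0: B3/F4 TT untreated
  R4 @ bar3.0: G3/C4 P4 untreated
  R2 @ bar5.0: G3/E4 M6 -> A3/A4 P8 similar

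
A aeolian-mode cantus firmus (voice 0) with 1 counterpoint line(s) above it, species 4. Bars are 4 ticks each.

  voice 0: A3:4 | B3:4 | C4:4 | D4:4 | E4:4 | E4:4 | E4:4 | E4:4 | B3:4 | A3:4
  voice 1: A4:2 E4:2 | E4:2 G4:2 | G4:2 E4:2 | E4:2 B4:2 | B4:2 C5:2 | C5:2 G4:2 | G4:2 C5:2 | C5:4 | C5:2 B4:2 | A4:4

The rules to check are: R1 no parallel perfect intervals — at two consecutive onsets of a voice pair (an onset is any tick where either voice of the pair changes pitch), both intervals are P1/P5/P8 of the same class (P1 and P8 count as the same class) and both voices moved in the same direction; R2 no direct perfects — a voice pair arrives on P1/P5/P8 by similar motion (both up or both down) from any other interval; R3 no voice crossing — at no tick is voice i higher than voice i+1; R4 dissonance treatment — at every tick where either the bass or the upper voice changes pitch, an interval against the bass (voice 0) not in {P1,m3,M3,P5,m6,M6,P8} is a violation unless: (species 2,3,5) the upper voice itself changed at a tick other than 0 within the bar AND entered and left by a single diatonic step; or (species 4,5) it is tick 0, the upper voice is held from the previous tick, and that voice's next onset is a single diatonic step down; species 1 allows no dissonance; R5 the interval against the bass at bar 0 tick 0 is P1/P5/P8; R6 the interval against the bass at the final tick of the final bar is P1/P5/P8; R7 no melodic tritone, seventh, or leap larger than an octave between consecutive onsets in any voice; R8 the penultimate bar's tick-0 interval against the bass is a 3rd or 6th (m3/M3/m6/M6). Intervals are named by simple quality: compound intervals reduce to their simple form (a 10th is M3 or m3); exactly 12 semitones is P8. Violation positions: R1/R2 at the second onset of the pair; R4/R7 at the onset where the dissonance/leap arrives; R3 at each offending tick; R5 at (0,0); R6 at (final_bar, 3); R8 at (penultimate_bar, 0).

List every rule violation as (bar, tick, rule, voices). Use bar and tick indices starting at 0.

bar 0: v0=A3 v1=A4 downbeat P8
bar 1: v0=B3 v1=E4 downbeat P4
bar 2: v0=C4 v1=G4 downbeat P5
bar 3: v0=D4 v1=E4 downbeat M2
bar 4: v0=E4 v1=B4 downbeat P5
bar 5: v0=E4 v1=C5 downbeat m6
bar 6: v0=E4 v1=G4 downbeat m3
bar 7: v0=E4 v1=C5 downbeat m6
bar 8: v0=B3 v1=C5 downbeat m2
bar 9: v0=A3 v1=A4 downbeat P8
  -> R4 @ bar 1 tick 0 v(0, 1): B3/E4 P4 untreated
  -> R4 @ bar 3 tick 0 v(0, 1): D4/E4 M2 untreated
  -> R8 @ bar 8 tick 0 v(0, 1): penult m2 not 3rd/6th
  -> R1 @ bar 9 tick 0 v(0, 1): B3/B4 P8 -> A3/A4 P8 similar

(1, 0, R4, (0, 1))
(3, 0, R4, (0, 1))
(8, 0, R8, (0, 1))
(9, 0, R1, (0, 1))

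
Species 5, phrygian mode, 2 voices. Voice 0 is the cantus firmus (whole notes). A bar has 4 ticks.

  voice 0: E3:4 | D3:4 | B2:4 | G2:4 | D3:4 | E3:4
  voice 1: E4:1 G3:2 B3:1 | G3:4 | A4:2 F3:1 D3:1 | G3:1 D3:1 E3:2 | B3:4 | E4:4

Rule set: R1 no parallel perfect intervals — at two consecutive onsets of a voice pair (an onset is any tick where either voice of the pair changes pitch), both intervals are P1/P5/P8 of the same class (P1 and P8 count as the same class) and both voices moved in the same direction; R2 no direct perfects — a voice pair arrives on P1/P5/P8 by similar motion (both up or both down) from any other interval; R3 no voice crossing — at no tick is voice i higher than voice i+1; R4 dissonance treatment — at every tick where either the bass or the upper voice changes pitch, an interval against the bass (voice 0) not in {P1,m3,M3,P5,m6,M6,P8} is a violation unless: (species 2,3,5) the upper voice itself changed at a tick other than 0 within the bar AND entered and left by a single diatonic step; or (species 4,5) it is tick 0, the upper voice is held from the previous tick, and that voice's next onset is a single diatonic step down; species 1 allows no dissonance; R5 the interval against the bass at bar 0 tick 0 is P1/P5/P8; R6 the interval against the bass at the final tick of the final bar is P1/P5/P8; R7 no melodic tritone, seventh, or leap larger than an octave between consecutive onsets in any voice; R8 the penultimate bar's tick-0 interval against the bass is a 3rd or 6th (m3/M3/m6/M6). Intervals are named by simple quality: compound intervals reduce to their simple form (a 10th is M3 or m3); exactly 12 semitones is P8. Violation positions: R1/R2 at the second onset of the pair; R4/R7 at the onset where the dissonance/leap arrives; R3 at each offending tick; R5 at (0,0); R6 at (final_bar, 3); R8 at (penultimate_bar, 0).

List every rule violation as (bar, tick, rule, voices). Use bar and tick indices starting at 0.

bar 0: v0=E3 v1=E4 downbeat P8
bar 1: v0=D3 v1=G3 downbeat P4
bar 2: v0=B2 v1=A4 downbeat m7
bar 3: v0=G2 v1=G3 downbeat P8
bar 4: v0=D3 v1=B3 downbeat M6
bar 5: v0=E3 v1=E4 downbeat P8
  -> R4 @ bar 1 tick 0 v(0, 1): D3/G3 P4 untreated
  -> R4 @ bar 2 tick 0 v(0, 1): B2/A4 m7 untreated
  -> R7 @ bar 2 tick 0 v(1,): G3->A4 leap 14st
  -> R4 @ bar 2 tick 2 v(0, 1): B2/F3 TT untreated
  -> R7 @ bar 2 tick 2 v(1,): A4->F3 leap 16st
  -> R2 @ bar 5 tick 0 v(0, 1): D3/B3 M6 -> E3/E4 P8 similar

(1, 0, R4, (0, 1))
(2, 0, R4, (0, 1))
(2, 0, R7, (1,))
(2, 2, R4, (0, 1))
(2, 2, R7, (1,))
(5, 0, R2, (0, 1))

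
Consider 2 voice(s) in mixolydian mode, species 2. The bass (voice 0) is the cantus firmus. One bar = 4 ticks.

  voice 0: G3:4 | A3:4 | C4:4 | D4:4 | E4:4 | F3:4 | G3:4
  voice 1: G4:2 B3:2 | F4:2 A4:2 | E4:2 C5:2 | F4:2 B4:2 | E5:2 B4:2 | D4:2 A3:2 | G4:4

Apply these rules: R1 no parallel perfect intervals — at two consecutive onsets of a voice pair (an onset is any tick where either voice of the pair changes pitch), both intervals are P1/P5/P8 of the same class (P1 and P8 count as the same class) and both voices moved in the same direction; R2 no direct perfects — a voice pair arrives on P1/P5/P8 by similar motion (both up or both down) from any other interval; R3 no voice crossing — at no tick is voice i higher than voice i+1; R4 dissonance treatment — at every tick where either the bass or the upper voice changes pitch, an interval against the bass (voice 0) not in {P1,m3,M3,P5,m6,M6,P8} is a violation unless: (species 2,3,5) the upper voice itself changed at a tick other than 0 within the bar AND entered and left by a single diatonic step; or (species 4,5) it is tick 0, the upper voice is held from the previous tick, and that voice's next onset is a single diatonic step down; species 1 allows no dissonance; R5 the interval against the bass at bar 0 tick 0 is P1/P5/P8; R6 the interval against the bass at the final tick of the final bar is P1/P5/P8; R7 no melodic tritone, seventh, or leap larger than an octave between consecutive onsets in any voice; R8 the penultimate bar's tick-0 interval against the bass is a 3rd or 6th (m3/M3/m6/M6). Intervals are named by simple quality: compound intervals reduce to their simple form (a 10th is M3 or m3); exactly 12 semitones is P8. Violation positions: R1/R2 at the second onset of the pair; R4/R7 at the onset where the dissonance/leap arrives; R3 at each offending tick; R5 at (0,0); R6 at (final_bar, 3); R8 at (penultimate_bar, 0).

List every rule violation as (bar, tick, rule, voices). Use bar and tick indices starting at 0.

bar 0: v0=G3 v1=G4 downbeat P8
bar 1: v0=A3 v1=F4 downbeat m6
bar 2: v0=C4 v1=E4 downbeat M3
bar 3: v0=D4 v1=F4 downbeat m3
bar 4: v0=E4 v1=E5 downbeat P8
bar 5: v0=F3 v1=D4 downbeat M6
bar 6: v0=G3 v1=G4 downbeat P8
  -> R7 @ bar 1 tick 0 v(1,): B3->F4 leap 6st
  -> R7 @ bar 3 tick 2 v(1,): F4->B4 leap 6st
  -> R2 @ bar 4 tick 0 v(0, 1): D4/B4 M6 -> E4/E5 P8 similar
  -> R7 @ bar 5 tick 0 v(0,): E4->F3 leap 11st
  -> R2 @ bar 6 tick 0 v(0, 1): F3/A3 M3 -> G3/G4 P8 similar
  -> R7 @ bar 6 tick 0 v(1,): A3->G4 leap 10st

(1, 0, R7, (1,))
(3, 2, R7, (1,))
(4, 0, R2, (0, 1))
(5, 0, R7, (0,))
(6, 0, R2, (0, 1))
(6, 0, R7, (1,))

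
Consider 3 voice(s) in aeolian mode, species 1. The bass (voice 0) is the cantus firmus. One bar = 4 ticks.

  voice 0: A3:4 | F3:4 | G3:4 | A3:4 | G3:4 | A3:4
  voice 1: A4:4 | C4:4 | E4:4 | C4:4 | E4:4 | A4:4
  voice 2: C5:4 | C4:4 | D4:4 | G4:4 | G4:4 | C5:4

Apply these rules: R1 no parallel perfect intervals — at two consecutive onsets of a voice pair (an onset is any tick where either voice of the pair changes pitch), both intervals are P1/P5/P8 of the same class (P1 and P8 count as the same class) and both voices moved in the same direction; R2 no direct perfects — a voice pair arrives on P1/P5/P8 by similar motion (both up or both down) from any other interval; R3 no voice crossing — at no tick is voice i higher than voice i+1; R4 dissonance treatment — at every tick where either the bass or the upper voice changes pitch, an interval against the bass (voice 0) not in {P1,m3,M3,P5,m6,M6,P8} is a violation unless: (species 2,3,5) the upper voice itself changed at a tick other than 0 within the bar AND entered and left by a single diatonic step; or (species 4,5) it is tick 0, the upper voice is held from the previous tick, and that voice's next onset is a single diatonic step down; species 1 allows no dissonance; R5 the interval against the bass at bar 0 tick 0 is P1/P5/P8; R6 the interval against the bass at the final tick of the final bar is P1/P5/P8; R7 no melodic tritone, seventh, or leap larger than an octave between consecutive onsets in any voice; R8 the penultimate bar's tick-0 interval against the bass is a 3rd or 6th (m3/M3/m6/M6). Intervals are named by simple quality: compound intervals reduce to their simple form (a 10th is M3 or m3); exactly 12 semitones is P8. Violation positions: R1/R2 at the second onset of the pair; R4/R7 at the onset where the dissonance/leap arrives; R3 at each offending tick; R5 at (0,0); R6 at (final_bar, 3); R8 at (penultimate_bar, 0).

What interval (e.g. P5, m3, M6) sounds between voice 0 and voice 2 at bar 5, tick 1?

voice 0=A3 voice 2=C5 -> m3

m3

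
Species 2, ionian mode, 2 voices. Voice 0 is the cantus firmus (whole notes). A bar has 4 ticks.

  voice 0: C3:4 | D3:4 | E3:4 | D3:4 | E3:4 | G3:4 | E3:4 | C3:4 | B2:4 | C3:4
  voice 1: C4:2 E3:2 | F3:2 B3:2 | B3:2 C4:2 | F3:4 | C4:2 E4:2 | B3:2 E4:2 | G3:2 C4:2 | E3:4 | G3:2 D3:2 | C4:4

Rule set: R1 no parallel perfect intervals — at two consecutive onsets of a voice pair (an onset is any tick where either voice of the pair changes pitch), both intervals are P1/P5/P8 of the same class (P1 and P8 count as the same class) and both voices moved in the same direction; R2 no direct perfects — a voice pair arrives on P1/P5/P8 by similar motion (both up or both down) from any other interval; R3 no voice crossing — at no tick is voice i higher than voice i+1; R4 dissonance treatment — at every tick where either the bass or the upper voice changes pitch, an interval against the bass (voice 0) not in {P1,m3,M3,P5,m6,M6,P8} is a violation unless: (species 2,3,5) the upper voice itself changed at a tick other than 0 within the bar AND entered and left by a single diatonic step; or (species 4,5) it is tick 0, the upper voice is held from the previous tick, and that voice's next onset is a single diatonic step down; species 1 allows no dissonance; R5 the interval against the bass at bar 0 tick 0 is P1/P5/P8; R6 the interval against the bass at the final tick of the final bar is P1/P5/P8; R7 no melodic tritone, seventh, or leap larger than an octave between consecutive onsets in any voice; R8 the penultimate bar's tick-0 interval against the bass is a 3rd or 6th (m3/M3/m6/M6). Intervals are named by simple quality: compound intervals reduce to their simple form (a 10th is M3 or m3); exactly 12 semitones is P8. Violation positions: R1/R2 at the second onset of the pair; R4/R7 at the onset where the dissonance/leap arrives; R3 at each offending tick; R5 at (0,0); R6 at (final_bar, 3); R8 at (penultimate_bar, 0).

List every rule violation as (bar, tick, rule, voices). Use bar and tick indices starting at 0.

bar 0: v0=C3 v1=C4 downbeat P8
bar 1: v0=D3 v1=F3 downbeat m3
bar 2: v0=E3 v1=B3 downbeat P5
bar 3: v0=D3 v1=F3 downbeat m3
bar 4: v0=E3 v1=C4 downbeat m6
bar 5: v0=G3 v1=B3 downbeat M3
bar 6: v0=E3 v1=G3 downbeat m3
bar 7: v0=C3 v1=E3 downbeat M3
bar 8: v0=B2 v1=G3 downbeat m6
bar 9: v0=C3 v1=C4 downbeat P8
  -> R7 @ bar 1 tick 2 v(1,): F3->B3 leap 6st
  -> R2 @ bar 9 tick 0 v(0, 1): B2/D3 m3 -> C3/C4 P8 similar
  -> R7 @ bar 9 tick 0 v(1,): D3->C4 leap 10st

(1, 2, R7, (1,))
(9, 0, R2, (0, 1))
(9, 0, R7, (1,))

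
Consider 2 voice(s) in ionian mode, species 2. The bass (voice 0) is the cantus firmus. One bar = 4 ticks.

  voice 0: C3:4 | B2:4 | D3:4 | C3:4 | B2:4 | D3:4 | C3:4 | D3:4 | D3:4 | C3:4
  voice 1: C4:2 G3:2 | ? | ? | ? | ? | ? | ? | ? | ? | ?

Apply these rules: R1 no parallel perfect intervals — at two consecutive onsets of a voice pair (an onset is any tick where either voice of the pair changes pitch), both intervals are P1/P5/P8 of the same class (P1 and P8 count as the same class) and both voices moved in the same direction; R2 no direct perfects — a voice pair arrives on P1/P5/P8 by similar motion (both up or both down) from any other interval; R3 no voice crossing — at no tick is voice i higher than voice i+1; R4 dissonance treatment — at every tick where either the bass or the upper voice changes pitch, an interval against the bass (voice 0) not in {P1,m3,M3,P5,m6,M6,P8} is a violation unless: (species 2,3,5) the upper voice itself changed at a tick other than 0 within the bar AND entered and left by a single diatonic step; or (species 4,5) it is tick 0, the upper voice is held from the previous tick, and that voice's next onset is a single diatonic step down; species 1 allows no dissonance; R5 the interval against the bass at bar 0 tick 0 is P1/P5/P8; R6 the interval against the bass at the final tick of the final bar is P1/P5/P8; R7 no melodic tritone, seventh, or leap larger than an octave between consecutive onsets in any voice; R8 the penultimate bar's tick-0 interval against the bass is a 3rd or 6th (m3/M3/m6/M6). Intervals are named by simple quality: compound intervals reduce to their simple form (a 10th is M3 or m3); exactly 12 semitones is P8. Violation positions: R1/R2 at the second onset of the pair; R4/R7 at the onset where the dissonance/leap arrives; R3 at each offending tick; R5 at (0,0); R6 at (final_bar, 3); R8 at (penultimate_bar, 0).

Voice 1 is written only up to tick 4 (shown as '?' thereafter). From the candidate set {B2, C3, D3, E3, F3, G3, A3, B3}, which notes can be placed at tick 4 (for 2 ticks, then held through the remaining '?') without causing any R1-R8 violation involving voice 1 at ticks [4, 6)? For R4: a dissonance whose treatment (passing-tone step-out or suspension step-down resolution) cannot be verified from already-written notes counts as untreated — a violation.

B2: violates R2
C3: violates R4
D3: legal
E3: violates R4
F3: violates R4
G3: legal
A3: violates R4
B3: legal

{B3, D3, G3}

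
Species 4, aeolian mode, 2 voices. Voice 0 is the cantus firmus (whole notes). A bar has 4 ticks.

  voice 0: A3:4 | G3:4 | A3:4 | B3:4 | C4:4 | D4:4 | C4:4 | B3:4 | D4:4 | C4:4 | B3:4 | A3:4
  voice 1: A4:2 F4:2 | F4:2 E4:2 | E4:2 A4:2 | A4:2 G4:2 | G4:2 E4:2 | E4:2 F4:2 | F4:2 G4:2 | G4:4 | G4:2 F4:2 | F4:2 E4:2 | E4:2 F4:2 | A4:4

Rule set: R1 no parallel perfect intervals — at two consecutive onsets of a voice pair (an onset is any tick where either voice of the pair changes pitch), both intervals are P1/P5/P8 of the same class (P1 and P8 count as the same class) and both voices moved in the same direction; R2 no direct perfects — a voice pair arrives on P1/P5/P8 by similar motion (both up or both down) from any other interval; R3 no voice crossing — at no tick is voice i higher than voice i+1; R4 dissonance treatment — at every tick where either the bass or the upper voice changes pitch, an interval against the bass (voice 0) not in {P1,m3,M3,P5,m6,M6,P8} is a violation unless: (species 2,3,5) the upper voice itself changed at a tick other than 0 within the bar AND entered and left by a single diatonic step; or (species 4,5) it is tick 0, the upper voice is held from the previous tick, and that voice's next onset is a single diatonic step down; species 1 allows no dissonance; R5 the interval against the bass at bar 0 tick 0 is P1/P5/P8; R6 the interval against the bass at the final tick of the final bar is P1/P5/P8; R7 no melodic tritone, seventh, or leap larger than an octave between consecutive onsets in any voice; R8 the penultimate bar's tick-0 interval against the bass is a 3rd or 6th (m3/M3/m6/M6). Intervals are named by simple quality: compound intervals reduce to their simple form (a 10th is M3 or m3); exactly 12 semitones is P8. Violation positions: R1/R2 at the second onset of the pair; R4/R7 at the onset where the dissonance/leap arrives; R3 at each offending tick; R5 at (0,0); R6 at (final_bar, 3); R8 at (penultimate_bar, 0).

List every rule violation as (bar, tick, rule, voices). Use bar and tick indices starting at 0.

(5, 0, R4, (0, 1))
(6, 0, R4, (0, 1))
(10, 0, R4, (0, 1))
(10, 0, R8, (0, 1))
(10, 2, R4, (0, 1))

bar 0: v0=A3 v1=A4 downbeat P8
bar 1: v0=G3 v1=F4 downbeat m7
bar 2: v0=A3 v1=E4 downbeat P5
bar 3: v0=B3 v1=A4 downbeat m7
bar 4: v0=C4 v1=G4 downbeat P5
bar 5: v0=D4 v1=E4 downbeat M2
bar 6: v0=C4 v1=F4 downbeat P4
bar 7: v0=B3 v1=G4 downbeat m6
bar 8: v0=D4 v1=G4 downbeat P4
bar 9: v0=C4 v1=F4 downbeat P4
bar 10: v0=B3 v1=E4 downbeat P4
bar 11: v0=A3 v1=A4 downbeat P8
  -> R4 @ bar 5 tick 0 v(0, 1): D4/E4 M2 untreated
  -> R4 @ bar 6 tick 0 v(0, 1): C4/F4 P4 untreated
  -> R4 @ bar 10 tick 0 v(0, 1): B3/E4 P4 untreated
  -> R8 @ bar 10 tick 0 v(0, 1): penult P4 not 3rd/6th
  -> R4 @ bar 10 tick 2 v(0, 1): B3/F4 TT untreated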